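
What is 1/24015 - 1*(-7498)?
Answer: 180064471/24015 ≈ 7498.0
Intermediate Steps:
1/24015 - 1*(-7498) = 1/24015 + 7498 = 180064471/24015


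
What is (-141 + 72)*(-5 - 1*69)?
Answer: 5106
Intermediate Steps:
(-141 + 72)*(-5 - 1*69) = -69*(-5 - 69) = -69*(-74) = 5106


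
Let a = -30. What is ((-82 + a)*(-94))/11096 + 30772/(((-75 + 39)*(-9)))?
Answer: 10776787/112347 ≈ 95.924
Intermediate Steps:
((-82 + a)*(-94))/11096 + 30772/(((-75 + 39)*(-9))) = ((-82 - 30)*(-94))/11096 + 30772/(((-75 + 39)*(-9))) = -112*(-94)*(1/11096) + 30772/((-36*(-9))) = 10528*(1/11096) + 30772/324 = 1316/1387 + 30772*(1/324) = 1316/1387 + 7693/81 = 10776787/112347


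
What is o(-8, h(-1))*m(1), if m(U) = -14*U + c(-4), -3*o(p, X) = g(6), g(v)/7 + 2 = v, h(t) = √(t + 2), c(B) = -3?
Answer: 476/3 ≈ 158.67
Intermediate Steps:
h(t) = √(2 + t)
g(v) = -14 + 7*v
o(p, X) = -28/3 (o(p, X) = -(-14 + 7*6)/3 = -(-14 + 42)/3 = -⅓*28 = -28/3)
m(U) = -3 - 14*U (m(U) = -14*U - 3 = -3 - 14*U)
o(-8, h(-1))*m(1) = -28*(-3 - 14*1)/3 = -28*(-3 - 14)/3 = -28/3*(-17) = 476/3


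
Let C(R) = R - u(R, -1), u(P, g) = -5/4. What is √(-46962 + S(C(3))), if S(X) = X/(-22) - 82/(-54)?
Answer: I*√7364185158/396 ≈ 216.7*I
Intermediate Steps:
u(P, g) = -5/4 (u(P, g) = -5*¼ = -5/4)
C(R) = 5/4 + R (C(R) = R - 1*(-5/4) = R + 5/4 = 5/4 + R)
S(X) = 41/27 - X/22 (S(X) = X*(-1/22) - 82*(-1/54) = -X/22 + 41/27 = 41/27 - X/22)
√(-46962 + S(C(3))) = √(-46962 + (41/27 - (5/4 + 3)/22)) = √(-46962 + (41/27 - 1/22*17/4)) = √(-46962 + (41/27 - 17/88)) = √(-46962 + 3149/2376) = √(-111578563/2376) = I*√7364185158/396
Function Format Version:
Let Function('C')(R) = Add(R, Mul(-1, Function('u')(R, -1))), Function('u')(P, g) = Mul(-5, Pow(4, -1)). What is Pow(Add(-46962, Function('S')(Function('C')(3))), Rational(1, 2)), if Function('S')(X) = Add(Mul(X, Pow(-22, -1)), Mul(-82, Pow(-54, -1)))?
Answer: Mul(Rational(1, 396), I, Pow(7364185158, Rational(1, 2))) ≈ Mul(216.70, I)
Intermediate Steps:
Function('u')(P, g) = Rational(-5, 4) (Function('u')(P, g) = Mul(-5, Rational(1, 4)) = Rational(-5, 4))
Function('C')(R) = Add(Rational(5, 4), R) (Function('C')(R) = Add(R, Mul(-1, Rational(-5, 4))) = Add(R, Rational(5, 4)) = Add(Rational(5, 4), R))
Function('S')(X) = Add(Rational(41, 27), Mul(Rational(-1, 22), X)) (Function('S')(X) = Add(Mul(X, Rational(-1, 22)), Mul(-82, Rational(-1, 54))) = Add(Mul(Rational(-1, 22), X), Rational(41, 27)) = Add(Rational(41, 27), Mul(Rational(-1, 22), X)))
Pow(Add(-46962, Function('S')(Function('C')(3))), Rational(1, 2)) = Pow(Add(-46962, Add(Rational(41, 27), Mul(Rational(-1, 22), Add(Rational(5, 4), 3)))), Rational(1, 2)) = Pow(Add(-46962, Add(Rational(41, 27), Mul(Rational(-1, 22), Rational(17, 4)))), Rational(1, 2)) = Pow(Add(-46962, Add(Rational(41, 27), Rational(-17, 88))), Rational(1, 2)) = Pow(Add(-46962, Rational(3149, 2376)), Rational(1, 2)) = Pow(Rational(-111578563, 2376), Rational(1, 2)) = Mul(Rational(1, 396), I, Pow(7364185158, Rational(1, 2)))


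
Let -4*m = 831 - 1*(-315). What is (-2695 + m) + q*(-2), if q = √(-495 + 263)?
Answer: -5963/2 - 4*I*√58 ≈ -2981.5 - 30.463*I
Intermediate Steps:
q = 2*I*√58 (q = √(-232) = 2*I*√58 ≈ 15.232*I)
m = -573/2 (m = -(831 - 1*(-315))/4 = -(831 + 315)/4 = -¼*1146 = -573/2 ≈ -286.50)
(-2695 + m) + q*(-2) = (-2695 - 573/2) + (2*I*√58)*(-2) = -5963/2 - 4*I*√58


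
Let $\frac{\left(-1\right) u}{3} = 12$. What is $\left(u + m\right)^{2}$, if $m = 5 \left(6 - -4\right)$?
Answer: $196$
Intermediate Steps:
$u = -36$ ($u = \left(-3\right) 12 = -36$)
$m = 50$ ($m = 5 \left(6 + 4\right) = 5 \cdot 10 = 50$)
$\left(u + m\right)^{2} = \left(-36 + 50\right)^{2} = 14^{2} = 196$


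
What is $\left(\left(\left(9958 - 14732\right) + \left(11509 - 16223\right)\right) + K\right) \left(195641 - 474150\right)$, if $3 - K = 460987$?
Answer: $131030686248$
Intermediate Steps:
$K = -460984$ ($K = 3 - 460987 = -460984$)
$\left(\left(\left(9958 - 14732\right) + \left(11509 - 16223\right)\right) + K\right) \left(195641 - 474150\right) = \left(\left(\left(9958 - 14732\right) + \left(11509 - 16223\right)\right) - 460984\right) \left(195641 - 474150\right) = \left(\left(-4774 - 4714\right) - 460984\right) \left(-278509\right) = \left(-9488 - 460984\right) \left(-278509\right) = \left(-470472\right) \left(-278509\right) = 131030686248$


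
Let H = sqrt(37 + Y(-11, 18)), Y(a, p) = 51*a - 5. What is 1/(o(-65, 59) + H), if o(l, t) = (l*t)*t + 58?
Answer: -226207/51169607378 - 23*I/51169607378 ≈ -4.4207e-6 - 4.4949e-10*I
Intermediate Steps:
Y(a, p) = -5 + 51*a
H = 23*I (H = sqrt(37 + (-5 + 51*(-11))) = sqrt(37 + (-5 - 561)) = sqrt(37 - 566) = sqrt(-529) = 23*I ≈ 23.0*I)
o(l, t) = 58 + l*t**2 (o(l, t) = l*t**2 + 58 = 58 + l*t**2)
1/(o(-65, 59) + H) = 1/((58 - 65*59**2) + 23*I) = 1/((58 - 65*3481) + 23*I) = 1/((58 - 226265) + 23*I) = 1/(-226207 + 23*I) = (-226207 - 23*I)/51169607378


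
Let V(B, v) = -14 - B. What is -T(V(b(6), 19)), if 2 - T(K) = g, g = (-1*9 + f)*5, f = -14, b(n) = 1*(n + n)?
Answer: -117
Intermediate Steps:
b(n) = 2*n (b(n) = 1*(2*n) = 2*n)
g = -115 (g = (-1*9 - 14)*5 = (-9 - 14)*5 = -23*5 = -115)
T(K) = 117 (T(K) = 2 - 1*(-115) = 2 + 115 = 117)
-T(V(b(6), 19)) = -1*117 = -117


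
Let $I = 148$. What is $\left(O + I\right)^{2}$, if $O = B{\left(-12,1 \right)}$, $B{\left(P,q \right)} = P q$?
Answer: $18496$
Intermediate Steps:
$O = -12$ ($O = \left(-12\right) 1 = -12$)
$\left(O + I\right)^{2} = \left(-12 + 148\right)^{2} = 136^{2} = 18496$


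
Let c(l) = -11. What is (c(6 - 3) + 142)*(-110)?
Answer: -14410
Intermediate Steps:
(c(6 - 3) + 142)*(-110) = (-11 + 142)*(-110) = 131*(-110) = -14410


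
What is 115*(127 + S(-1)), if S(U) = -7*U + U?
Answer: 15295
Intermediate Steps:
S(U) = -6*U
115*(127 + S(-1)) = 115*(127 - 6*(-1)) = 115*(127 + 6) = 115*133 = 15295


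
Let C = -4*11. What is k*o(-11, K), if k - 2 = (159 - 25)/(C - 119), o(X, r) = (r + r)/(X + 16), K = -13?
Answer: -4992/815 ≈ -6.1252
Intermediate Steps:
C = -44
o(X, r) = 2*r/(16 + X) (o(X, r) = (2*r)/(16 + X) = 2*r/(16 + X))
k = 192/163 (k = 2 + (159 - 25)/(-44 - 119) = 2 + 134/(-163) = 2 + 134*(-1/163) = 2 - 134/163 = 192/163 ≈ 1.1779)
k*o(-11, K) = 192*(2*(-13)/(16 - 11))/163 = 192*(2*(-13)/5)/163 = 192*(2*(-13)*(1/5))/163 = (192/163)*(-26/5) = -4992/815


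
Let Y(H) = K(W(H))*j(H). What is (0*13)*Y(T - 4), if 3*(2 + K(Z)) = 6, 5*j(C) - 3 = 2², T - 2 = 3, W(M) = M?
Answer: 0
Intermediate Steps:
T = 5 (T = 2 + 3 = 5)
j(C) = 7/5 (j(C) = ⅗ + (⅕)*2² = ⅗ + (⅕)*4 = ⅗ + ⅘ = 7/5)
K(Z) = 0 (K(Z) = -2 + (⅓)*6 = -2 + 2 = 0)
Y(H) = 0 (Y(H) = 0*(7/5) = 0)
(0*13)*Y(T - 4) = (0*13)*0 = 0*0 = 0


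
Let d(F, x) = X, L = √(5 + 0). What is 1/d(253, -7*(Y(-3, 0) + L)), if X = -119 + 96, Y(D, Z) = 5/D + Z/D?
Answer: -1/23 ≈ -0.043478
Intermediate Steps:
L = √5 ≈ 2.2361
X = -23
d(F, x) = -23
1/d(253, -7*(Y(-3, 0) + L)) = 1/(-23) = -1/23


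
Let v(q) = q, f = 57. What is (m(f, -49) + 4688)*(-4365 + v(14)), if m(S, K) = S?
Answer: -20645495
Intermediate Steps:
(m(f, -49) + 4688)*(-4365 + v(14)) = (57 + 4688)*(-4365 + 14) = 4745*(-4351) = -20645495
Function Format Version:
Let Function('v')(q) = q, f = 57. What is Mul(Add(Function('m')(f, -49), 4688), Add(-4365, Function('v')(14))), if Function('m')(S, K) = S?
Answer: -20645495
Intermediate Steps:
Mul(Add(Function('m')(f, -49), 4688), Add(-4365, Function('v')(14))) = Mul(Add(57, 4688), Add(-4365, 14)) = Mul(4745, -4351) = -20645495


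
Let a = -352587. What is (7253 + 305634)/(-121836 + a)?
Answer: -312887/474423 ≈ -0.65951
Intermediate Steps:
(7253 + 305634)/(-121836 + a) = (7253 + 305634)/(-121836 - 352587) = 312887/(-474423) = 312887*(-1/474423) = -312887/474423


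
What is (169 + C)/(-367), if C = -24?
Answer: -145/367 ≈ -0.39510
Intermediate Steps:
(169 + C)/(-367) = (169 - 24)/(-367) = 145*(-1/367) = -145/367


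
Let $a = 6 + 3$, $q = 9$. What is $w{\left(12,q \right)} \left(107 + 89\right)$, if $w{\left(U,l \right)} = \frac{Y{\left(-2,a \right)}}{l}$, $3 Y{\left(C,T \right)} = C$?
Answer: $- \frac{392}{27} \approx -14.519$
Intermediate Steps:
$a = 9$
$Y{\left(C,T \right)} = \frac{C}{3}$
$w{\left(U,l \right)} = - \frac{2}{3 l}$ ($w{\left(U,l \right)} = \frac{\frac{1}{3} \left(-2\right)}{l} = - \frac{2}{3 l}$)
$w{\left(12,q \right)} \left(107 + 89\right) = - \frac{2}{3 \cdot 9} \left(107 + 89\right) = \left(- \frac{2}{3}\right) \frac{1}{9} \cdot 196 = \left(- \frac{2}{27}\right) 196 = - \frac{392}{27}$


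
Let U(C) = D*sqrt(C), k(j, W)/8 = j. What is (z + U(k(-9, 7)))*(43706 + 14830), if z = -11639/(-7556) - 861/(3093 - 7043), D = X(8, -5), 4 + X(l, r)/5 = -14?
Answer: 383994447822/3730775 - 31609440*I*sqrt(2) ≈ 1.0293e+5 - 4.4703e+7*I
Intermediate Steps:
X(l, r) = -90 (X(l, r) = -20 + 5*(-14) = -20 - 70 = -90)
D = -90
k(j, W) = 8*j
U(C) = -90*sqrt(C)
z = 26239883/14923100 (z = -11639*(-1/7556) - 861/(-3950) = 11639/7556 - 861*(-1/3950) = 11639/7556 + 861/3950 = 26239883/14923100 ≈ 1.7583)
(z + U(k(-9, 7)))*(43706 + 14830) = (26239883/14923100 - 90*6*I*sqrt(2))*(43706 + 14830) = (26239883/14923100 - 540*I*sqrt(2))*58536 = 383994447822/3730775 - 31609440*I*sqrt(2)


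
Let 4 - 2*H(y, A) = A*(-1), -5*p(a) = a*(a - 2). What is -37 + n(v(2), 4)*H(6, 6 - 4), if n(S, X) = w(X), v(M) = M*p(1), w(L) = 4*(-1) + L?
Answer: -37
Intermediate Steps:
p(a) = -a*(-2 + a)/5 (p(a) = -a*(a - 2)/5 = -a*(-2 + a)/5)
w(L) = -4 + L
v(M) = M/5 (v(M) = M*((1/5)*1*(2 - 1*1)) = M*((1/5)*1*(2 - 1)) = M*((1/5)*1*1) = M*(1/5) = M/5)
n(S, X) = -4 + X
H(y, A) = 2 + A/2 (H(y, A) = 2 - A*(-1)/2 = 2 - (-1)*A/2 = 2 + A/2)
-37 + n(v(2), 4)*H(6, 6 - 4) = -37 + (-4 + 4)*(2 + (6 - 4)/2) = -37 + 0*(2 + (1/2)*2) = -37 + 0*(2 + 1) = -37 + 0*3 = -37 + 0 = -37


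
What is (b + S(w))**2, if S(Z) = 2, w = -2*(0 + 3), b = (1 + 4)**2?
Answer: 729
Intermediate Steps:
b = 25 (b = 5**2 = 25)
w = -6 (w = -2*3 = -6)
(b + S(w))**2 = (25 + 2)**2 = 27**2 = 729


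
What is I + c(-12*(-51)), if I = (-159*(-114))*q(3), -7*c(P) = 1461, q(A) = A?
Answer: 379185/7 ≈ 54169.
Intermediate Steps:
c(P) = -1461/7 (c(P) = -1/7*1461 = -1461/7)
I = 54378 (I = -159*(-114)*3 = 18126*3 = 54378)
I + c(-12*(-51)) = 54378 - 1461/7 = 379185/7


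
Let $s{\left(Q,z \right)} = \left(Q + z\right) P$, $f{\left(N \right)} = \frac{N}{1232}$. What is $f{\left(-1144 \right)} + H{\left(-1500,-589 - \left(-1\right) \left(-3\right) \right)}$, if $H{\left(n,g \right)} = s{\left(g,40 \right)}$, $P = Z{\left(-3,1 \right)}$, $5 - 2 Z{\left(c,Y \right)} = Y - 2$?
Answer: $- \frac{23197}{14} \approx -1656.9$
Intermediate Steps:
$Z{\left(c,Y \right)} = \frac{7}{2} - \frac{Y}{2}$ ($Z{\left(c,Y \right)} = \frac{5}{2} - \frac{Y - 2}{2} = \frac{5}{2} - \frac{-2 + Y}{2} = \frac{5}{2} - \left(-1 + \frac{Y}{2}\right) = \frac{7}{2} - \frac{Y}{2}$)
$P = 3$ ($P = \frac{7}{2} - \frac{1}{2} = 3$)
$f{\left(N \right)} = \frac{N}{1232}$ ($f{\left(N \right)} = N \frac{1}{1232} = \frac{N}{1232}$)
$s{\left(Q,z \right)} = 3 Q + 3 z$ ($s{\left(Q,z \right)} = \left(Q + z\right) 3 = 3 Q + 3 z$)
$H{\left(n,g \right)} = 120 + 3 g$ ($H{\left(n,g \right)} = 3 g + 3 \cdot 40 = 3 g + 120 = 120 + 3 g$)
$f{\left(-1144 \right)} + H{\left(-1500,-589 - \left(-1\right) \left(-3\right) \right)} = \frac{1}{1232} \left(-1144\right) + \left(120 + 3 \left(-589 - \left(-1\right) \left(-3\right)\right)\right) = - \frac{13}{14} + \left(120 + 3 \left(-589 - 3\right)\right) = - \frac{13}{14} + \left(120 + 3 \left(-592\right)\right) = - \frac{13}{14} + \left(120 - 1776\right) = - \frac{13}{14} - 1656 = - \frac{23197}{14}$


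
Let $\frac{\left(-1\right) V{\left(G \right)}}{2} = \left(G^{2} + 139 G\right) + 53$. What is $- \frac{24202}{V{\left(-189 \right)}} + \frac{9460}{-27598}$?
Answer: $\frac{122032509}{131131897} \approx 0.93061$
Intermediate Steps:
$V{\left(G \right)} = -106 - 278 G - 2 G^{2}$ ($V{\left(G \right)} = - 2 \left(\left(G^{2} + 139 G\right) + 53\right) = - 2 \left(53 + G^{2} + 139 G\right) = -106 - 278 G - 2 G^{2}$)
$- \frac{24202}{V{\left(-189 \right)}} + \frac{9460}{-27598} = - \frac{24202}{-106 - -52542 - 2 \left(-189\right)^{2}} + \frac{9460}{-27598} = - \frac{24202}{-106 + 52542 - 71442} + 9460 \left(- \frac{1}{27598}\right) = - \frac{24202}{-106 + 52542 - 71442} - \frac{4730}{13799} = - \frac{24202}{-19006} - \frac{4730}{13799} = \left(-24202\right) \left(- \frac{1}{19006}\right) - \frac{4730}{13799} = \frac{12101}{9503} - \frac{4730}{13799} = \frac{122032509}{131131897}$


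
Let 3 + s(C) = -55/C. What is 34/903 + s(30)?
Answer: -2887/602 ≈ -4.7957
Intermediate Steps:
s(C) = -3 - 55/C
34/903 + s(30) = 34/903 + (-3 - 55/30) = 34*(1/903) + (-3 - 55*1/30) = 34/903 + (-3 - 11/6) = 34/903 - 29/6 = -2887/602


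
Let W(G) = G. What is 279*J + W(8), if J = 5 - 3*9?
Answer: -6130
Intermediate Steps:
J = -22 (J = 5 - 27 = -22)
279*J + W(8) = 279*(-22) + 8 = -6138 + 8 = -6130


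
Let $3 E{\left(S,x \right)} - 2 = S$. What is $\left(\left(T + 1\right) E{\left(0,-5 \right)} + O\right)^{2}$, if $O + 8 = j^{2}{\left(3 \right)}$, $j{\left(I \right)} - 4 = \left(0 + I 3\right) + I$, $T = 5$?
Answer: $63504$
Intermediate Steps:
$E{\left(S,x \right)} = \frac{2}{3} + \frac{S}{3}$
$j{\left(I \right)} = 4 + 4 I$ ($j{\left(I \right)} = 4 + \left(\left(0 + I 3\right) + I\right) = 4 + \left(\left(0 + 3 I\right) + I\right) = 4 + \left(3 I + I\right) = 4 + 4 I$)
$O = 248$ ($O = -8 + \left(4 + 4 \cdot 3\right)^{2} = -8 + \left(4 + 12\right)^{2} = -8 + 16^{2} = -8 + 256 = 248$)
$\left(\left(T + 1\right) E{\left(0,-5 \right)} + O\right)^{2} = \left(\left(5 + 1\right) \left(\frac{2}{3} + \frac{1}{3} \cdot 0\right) + 248\right)^{2} = \left(6 \left(\frac{2}{3} + 0\right) + 248\right)^{2} = \left(6 \cdot \frac{2}{3} + 248\right)^{2} = \left(4 + 248\right)^{2} = 252^{2} = 63504$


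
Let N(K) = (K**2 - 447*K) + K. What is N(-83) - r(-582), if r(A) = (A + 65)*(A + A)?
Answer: -557881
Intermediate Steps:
r(A) = 2*A*(65 + A) (r(A) = (65 + A)*(2*A) = 2*A*(65 + A))
N(K) = K**2 - 446*K
N(-83) - r(-582) = -83*(-446 - 83) - 2*(-582)*(65 - 582) = -83*(-529) - 2*(-582)*(-517) = 43907 - 1*601788 = 43907 - 601788 = -557881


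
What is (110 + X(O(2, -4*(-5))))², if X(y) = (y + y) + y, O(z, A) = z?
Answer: 13456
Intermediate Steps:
X(y) = 3*y (X(y) = 2*y + y = 3*y)
(110 + X(O(2, -4*(-5))))² = (110 + 3*2)² = (110 + 6)² = 116² = 13456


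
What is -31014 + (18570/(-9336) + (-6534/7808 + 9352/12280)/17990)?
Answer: -1300722307678159441/41937153910400 ≈ -31016.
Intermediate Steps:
-31014 + (18570/(-9336) + (-6534/7808 + 9352/12280)/17990) = -31014 + (18570*(-1/9336) + (-6534*1/7808 + 9352*(1/12280))*(1/17990)) = -31014 + (-3095/1556 + (-3267/3904 + 1169/1535)*(1/17990)) = -31014 + (-3095/1556 - 451069/5992640*1/17990) = -31014 + (-3095/1556 - 451069/107807593600) = -31014 - 83416301013841/41937153910400 = -1300722307678159441/41937153910400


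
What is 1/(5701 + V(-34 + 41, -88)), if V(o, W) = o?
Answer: 1/5708 ≈ 0.00017519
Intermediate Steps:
1/(5701 + V(-34 + 41, -88)) = 1/(5701 + (-34 + 41)) = 1/(5701 + 7) = 1/5708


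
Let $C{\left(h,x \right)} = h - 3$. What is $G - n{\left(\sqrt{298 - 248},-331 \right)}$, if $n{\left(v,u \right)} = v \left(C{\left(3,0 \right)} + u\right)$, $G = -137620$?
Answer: $-137620 + 1655 \sqrt{2} \approx -1.3528 \cdot 10^{5}$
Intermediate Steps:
$C{\left(h,x \right)} = -3 + h$
$n{\left(v,u \right)} = u v$ ($n{\left(v,u \right)} = v \left(\left(-3 + 3\right) + u\right) = v \left(0 + u\right) = v u = u v$)
$G - n{\left(\sqrt{298 - 248},-331 \right)} = -137620 - - 331 \sqrt{298 - 248} = -137620 - - 331 \sqrt{50} = -137620 - - 331 \cdot 5 \sqrt{2} = -137620 - - 1655 \sqrt{2} = -137620 + 1655 \sqrt{2}$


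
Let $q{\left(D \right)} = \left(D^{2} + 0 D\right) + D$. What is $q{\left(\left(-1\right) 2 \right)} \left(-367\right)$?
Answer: $-734$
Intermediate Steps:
$q{\left(D \right)} = D + D^{2}$ ($q{\left(D \right)} = \left(D^{2} + 0\right) + D = D^{2} + D = D + D^{2}$)
$q{\left(\left(-1\right) 2 \right)} \left(-367\right) = \left(-1\right) 2 \left(1 - 2\right) \left(-367\right) = - 2 \left(1 - 2\right) \left(-367\right) = \left(-2\right) \left(-1\right) \left(-367\right) = 2 \left(-367\right) = -734$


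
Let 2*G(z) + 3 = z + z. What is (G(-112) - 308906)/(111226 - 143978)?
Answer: 618039/65504 ≈ 9.4351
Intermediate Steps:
G(z) = -3/2 + z (G(z) = -3/2 + (z + z)/2 = -3/2 + (2*z)/2 = -3/2 + z)
(G(-112) - 308906)/(111226 - 143978) = ((-3/2 - 112) - 308906)/(111226 - 143978) = (-227/2 - 308906)/(-32752) = -618039/2*(-1/32752) = 618039/65504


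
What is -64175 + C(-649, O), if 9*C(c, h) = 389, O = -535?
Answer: -577186/9 ≈ -64132.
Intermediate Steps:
C(c, h) = 389/9 (C(c, h) = (1/9)*389 = 389/9)
-64175 + C(-649, O) = -64175 + 389/9 = -577186/9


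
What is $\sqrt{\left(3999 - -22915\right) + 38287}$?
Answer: $\sqrt{65201} \approx 255.34$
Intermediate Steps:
$\sqrt{\left(3999 - -22915\right) + 38287} = \sqrt{\left(3999 + 22915\right) + 38287} = \sqrt{26914 + 38287} = \sqrt{65201}$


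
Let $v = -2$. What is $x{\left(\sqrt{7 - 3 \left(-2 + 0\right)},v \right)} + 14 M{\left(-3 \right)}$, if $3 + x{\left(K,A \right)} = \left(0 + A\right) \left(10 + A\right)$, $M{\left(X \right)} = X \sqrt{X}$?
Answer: $-19 - 42 i \sqrt{3} \approx -19.0 - 72.746 i$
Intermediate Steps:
$M{\left(X \right)} = X^{\frac{3}{2}}$
$x{\left(K,A \right)} = -3 + A \left(10 + A\right)$ ($x{\left(K,A \right)} = -3 + \left(0 + A\right) \left(10 + A\right) = -3 + A \left(10 + A\right)$)
$x{\left(\sqrt{7 - 3 \left(-2 + 0\right)},v \right)} + 14 M{\left(-3 \right)} = \left(-3 + \left(-2\right)^{2} + 10 \left(-2\right)\right) + 14 \left(-3\right)^{\frac{3}{2}} = \left(-3 + 4 - 20\right) + 14 \left(- 3 i \sqrt{3}\right) = -19 - 42 i \sqrt{3}$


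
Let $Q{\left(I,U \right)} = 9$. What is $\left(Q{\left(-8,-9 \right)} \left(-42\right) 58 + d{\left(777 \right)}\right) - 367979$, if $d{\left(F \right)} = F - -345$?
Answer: $-388781$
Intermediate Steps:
$d{\left(F \right)} = 345 + F$ ($d{\left(F \right)} = F + 345 = 345 + F$)
$\left(Q{\left(-8,-9 \right)} \left(-42\right) 58 + d{\left(777 \right)}\right) - 367979 = \left(9 \left(-42\right) 58 + \left(345 + 777\right)\right) - 367979 = \left(\left(-378\right) 58 + 1122\right) - 367979 = \left(-21924 + 1122\right) - 367979 = -20802 - 367979 = -388781$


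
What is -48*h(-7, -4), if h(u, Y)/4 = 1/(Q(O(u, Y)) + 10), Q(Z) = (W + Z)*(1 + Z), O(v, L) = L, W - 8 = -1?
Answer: -192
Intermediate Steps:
W = 7 (W = 8 - 1 = 7)
Q(Z) = (1 + Z)*(7 + Z) (Q(Z) = (7 + Z)*(1 + Z) = (1 + Z)*(7 + Z))
h(u, Y) = 4/(17 + Y² + 8*Y) (h(u, Y) = 4/((7 + Y² + 8*Y) + 10) = 4/(17 + Y² + 8*Y))
-48*h(-7, -4) = -192/(17 + (-4)² + 8*(-4)) = -192/(17 + 16 - 32) = -192/1 = -192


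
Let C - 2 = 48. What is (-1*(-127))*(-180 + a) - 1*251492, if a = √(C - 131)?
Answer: -274352 + 1143*I ≈ -2.7435e+5 + 1143.0*I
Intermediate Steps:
C = 50 (C = 2 + 48 = 50)
a = 9*I (a = √(50 - 131) = √(-81) = 9*I ≈ 9.0*I)
(-1*(-127))*(-180 + a) - 1*251492 = (-1*(-127))*(-180 + 9*I) - 1*251492 = 127*(-180 + 9*I) - 251492 = (-22860 + 1143*I) - 251492 = -274352 + 1143*I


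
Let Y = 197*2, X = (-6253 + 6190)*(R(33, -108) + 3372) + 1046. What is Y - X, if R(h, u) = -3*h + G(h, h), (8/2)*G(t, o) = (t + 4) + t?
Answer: 413299/2 ≈ 2.0665e+5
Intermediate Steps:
G(t, o) = 1 + t/2 (G(t, o) = ((t + 4) + t)/4 = ((4 + t) + t)/4 = (4 + 2*t)/4 = 1 + t/2)
R(h, u) = 1 - 5*h/2 (R(h, u) = -3*h + (1 + h/2) = 1 - 5*h/2)
X = -412511/2 (X = (-6253 + 6190)*((1 - 5/2*33) + 3372) + 1046 = -63*((1 - 165/2) + 3372) + 1046 = -63*(-163/2 + 3372) + 1046 = -63*6581/2 + 1046 = -414603/2 + 1046 = -412511/2 ≈ -2.0626e+5)
Y = 394
Y - X = 394 - 1*(-412511/2) = 394 + 412511/2 = 413299/2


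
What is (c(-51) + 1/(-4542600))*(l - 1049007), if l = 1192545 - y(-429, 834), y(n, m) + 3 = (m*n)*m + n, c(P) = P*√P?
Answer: -49756249/757100 - 15225412194*I*√51 ≈ -65.719 - 1.0873e+11*I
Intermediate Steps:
c(P) = P^(3/2)
y(n, m) = -3 + n + n*m² (y(n, m) = -3 + ((m*n)*m + n) = -3 + (n*m² + n) = -3 + (n + n*m²) = -3 + n + n*m²)
l = 299586501 (l = 1192545 - (-3 - 429 - 429*834²) = 1192545 - (-3 - 429 - 429*695556) = 1192545 - (-3 - 429 - 298393524) = 1192545 - 1*(-298393956) = 1192545 + 298393956 = 299586501)
(c(-51) + 1/(-4542600))*(l - 1049007) = ((-51)^(3/2) + 1/(-4542600))*(299586501 - 1049007) = (-51*I*√51 - 1/4542600)*298537494 = (-1/4542600 - 51*I*√51)*298537494 = -49756249/757100 - 15225412194*I*√51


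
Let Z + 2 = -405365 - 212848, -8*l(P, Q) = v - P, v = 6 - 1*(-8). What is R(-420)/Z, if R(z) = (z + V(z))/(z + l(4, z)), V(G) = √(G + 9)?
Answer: -336/208338455 + 4*I*√411/1041692275 ≈ -1.6128e-6 + 7.7847e-8*I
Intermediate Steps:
v = 14 (v = 6 + 8 = 14)
l(P, Q) = -7/4 + P/8 (l(P, Q) = -(14 - P)/8 = -7/4 + P/8)
V(G) = √(9 + G)
R(z) = (z + √(9 + z))/(-5/4 + z) (R(z) = (z + √(9 + z))/(z + (-7/4 + (⅛)*4)) = (z + √(9 + z))/(z + (-7/4 + ½)) = (z + √(9 + z))/(z - 5/4) = (z + √(9 + z))/(-5/4 + z))
Z = -618215 (Z = -2 + (-405365 - 212848) = -2 - 618213 = -618215)
R(-420)/Z = (4*(-420 + √(9 - 420))/(-5 + 4*(-420)))/(-618215) = (4*(-420 + √(-411))/(-5 - 1680))*(-1/618215) = (4*(-420 + I*√411)/(-1685))*(-1/618215) = (4*(-1/1685)*(-420 + I*√411))*(-1/618215) = (336/337 - 4*I*√411/1685)*(-1/618215) = -336/208338455 + 4*I*√411/1041692275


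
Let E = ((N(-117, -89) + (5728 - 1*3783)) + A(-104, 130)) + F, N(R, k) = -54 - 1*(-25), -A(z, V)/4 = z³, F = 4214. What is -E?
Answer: -4505586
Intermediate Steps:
A(z, V) = -4*z³
N(R, k) = -29 (N(R, k) = -54 + 25 = -29)
E = 4505586 (E = ((-29 + (5728 - 1*3783)) - 4*(-104)³) + 4214 = ((-29 + (5728 - 3783)) - 4*(-1124864)) + 4214 = ((-29 + 1945) + 4499456) + 4214 = (1916 + 4499456) + 4214 = 4501372 + 4214 = 4505586)
-E = -1*4505586 = -4505586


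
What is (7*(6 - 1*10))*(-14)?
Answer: 392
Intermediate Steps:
(7*(6 - 1*10))*(-14) = (7*(6 - 10))*(-14) = (7*(-4))*(-14) = -28*(-14) = 392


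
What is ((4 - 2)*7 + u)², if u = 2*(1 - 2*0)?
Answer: 256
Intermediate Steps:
u = 2 (u = 2*(1 + 0) = 2*1 = 2)
((4 - 2)*7 + u)² = ((4 - 2)*7 + 2)² = (2*7 + 2)² = (14 + 2)² = 16² = 256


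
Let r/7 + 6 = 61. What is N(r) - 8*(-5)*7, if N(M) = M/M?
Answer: 281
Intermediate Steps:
r = 385 (r = -42 + 7*61 = -42 + 427 = 385)
N(M) = 1
N(r) - 8*(-5)*7 = 1 - 8*(-5)*7 = 1 - (-40)*7 = 1 - 1*(-280) = 1 + 280 = 281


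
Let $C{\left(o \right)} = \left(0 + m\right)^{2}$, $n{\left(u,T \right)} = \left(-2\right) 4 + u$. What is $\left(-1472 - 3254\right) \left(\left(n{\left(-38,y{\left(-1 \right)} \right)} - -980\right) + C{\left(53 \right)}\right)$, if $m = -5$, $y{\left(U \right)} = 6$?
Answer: $-4532234$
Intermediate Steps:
$n{\left(u,T \right)} = -8 + u$
$C{\left(o \right)} = 25$ ($C{\left(o \right)} = \left(0 - 5\right)^{2} = \left(-5\right)^{2} = 25$)
$\left(-1472 - 3254\right) \left(\left(n{\left(-38,y{\left(-1 \right)} \right)} - -980\right) + C{\left(53 \right)}\right) = \left(-1472 - 3254\right) \left(\left(\left(-8 - 38\right) - -980\right) + 25\right) = - 4726 \left(\left(-46 + 980\right) + 25\right) = - 4726 \left(934 + 25\right) = \left(-4726\right) 959 = -4532234$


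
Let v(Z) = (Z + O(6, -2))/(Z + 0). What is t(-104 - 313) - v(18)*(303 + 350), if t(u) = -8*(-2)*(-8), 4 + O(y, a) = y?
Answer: -7682/9 ≈ -853.56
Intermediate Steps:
O(y, a) = -4 + y
v(Z) = (2 + Z)/Z (v(Z) = (Z + (-4 + 6))/(Z + 0) = (Z + 2)/Z = (2 + Z)/Z)
t(u) = -128 (t(u) = 16*(-8) = -128)
t(-104 - 313) - v(18)*(303 + 350) = -128 - (2 + 18)/18*(303 + 350) = -128 - (1/18)*20*653 = -128 - 10*653/9 = -128 - 1*6530/9 = -128 - 6530/9 = -7682/9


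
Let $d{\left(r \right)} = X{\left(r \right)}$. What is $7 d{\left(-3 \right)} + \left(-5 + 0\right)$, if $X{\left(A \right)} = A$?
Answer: $-26$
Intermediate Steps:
$d{\left(r \right)} = r$
$7 d{\left(-3 \right)} + \left(-5 + 0\right) = 7 \left(-3\right) + \left(-5 + 0\right) = -21 - 5 = -26$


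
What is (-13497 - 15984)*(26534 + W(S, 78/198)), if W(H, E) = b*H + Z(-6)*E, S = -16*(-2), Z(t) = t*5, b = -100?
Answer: -7563173664/11 ≈ -6.8756e+8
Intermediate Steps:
Z(t) = 5*t
S = 32 (S = -1*(-32) = 32)
W(H, E) = -100*H - 30*E (W(H, E) = -100*H + (5*(-6))*E = -100*H - 30*E)
(-13497 - 15984)*(26534 + W(S, 78/198)) = (-13497 - 15984)*(26534 + (-100*32 - 2340/198)) = -29481*(26534 + (-3200 - 2340/198)) = -29481*(26534 + (-3200 - 30*13/33)) = -29481*(26534 + (-3200 - 130/11)) = -29481*(26534 - 35330/11) = -29481*256544/11 = -7563173664/11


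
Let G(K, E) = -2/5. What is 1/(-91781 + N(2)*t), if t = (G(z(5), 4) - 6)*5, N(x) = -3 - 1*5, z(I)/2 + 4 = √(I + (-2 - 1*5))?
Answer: -1/91525 ≈ -1.0926e-5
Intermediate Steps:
z(I) = -8 + 2*√(-7 + I) (z(I) = -8 + 2*√(I + (-2 - 1*5)) = -8 + 2*√(I + (-2 - 5)) = -8 + 2*√(I - 7) = -8 + 2*√(-7 + I))
N(x) = -8 (N(x) = -3 - 5 = -8)
G(K, E) = -⅖ (G(K, E) = -2*⅕ = -⅖)
t = -32 (t = (-⅖ - 6)*5 = -32/5*5 = -32)
1/(-91781 + N(2)*t) = 1/(-91781 - 8*(-32)) = 1/(-91781 + 256) = 1/(-91525) = -1/91525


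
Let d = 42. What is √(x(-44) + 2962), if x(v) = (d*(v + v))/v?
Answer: √3046 ≈ 55.191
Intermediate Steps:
x(v) = 84 (x(v) = (42*(v + v))/v = (42*(2*v))/v = (84*v)/v = 84)
√(x(-44) + 2962) = √(84 + 2962) = √3046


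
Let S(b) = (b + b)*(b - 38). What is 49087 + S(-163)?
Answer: 114613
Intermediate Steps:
S(b) = 2*b*(-38 + b) (S(b) = (2*b)*(-38 + b) = 2*b*(-38 + b))
49087 + S(-163) = 49087 + 2*(-163)*(-38 - 163) = 49087 + 2*(-163)*(-201) = 49087 + 65526 = 114613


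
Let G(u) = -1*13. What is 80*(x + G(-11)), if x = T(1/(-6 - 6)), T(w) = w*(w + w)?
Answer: -9350/9 ≈ -1038.9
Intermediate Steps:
T(w) = 2*w² (T(w) = w*(2*w) = 2*w²)
G(u) = -13
x = 1/72 (x = 2*(1/(-6 - 6))² = 2*(1/(-12))² = 2*(-1/12)² = 2*(1/144) = 1/72 ≈ 0.013889)
80*(x + G(-11)) = 80*(1/72 - 13) = 80*(-935/72) = -9350/9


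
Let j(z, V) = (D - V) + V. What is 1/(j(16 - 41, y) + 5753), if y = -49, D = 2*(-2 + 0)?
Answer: 1/5749 ≈ 0.00017394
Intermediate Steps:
D = -4 (D = 2*(-2) = -4)
j(z, V) = -4 (j(z, V) = (-4 - V) + V = -4)
1/(j(16 - 41, y) + 5753) = 1/(-4 + 5753) = 1/5749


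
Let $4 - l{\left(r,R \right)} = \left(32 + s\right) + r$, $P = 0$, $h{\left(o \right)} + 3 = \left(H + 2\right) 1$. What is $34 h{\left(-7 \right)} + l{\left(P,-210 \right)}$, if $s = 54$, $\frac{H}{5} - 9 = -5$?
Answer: $564$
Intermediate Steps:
$H = 20$ ($H = 45 + 5 \left(-5\right) = 45 - 25 = 20$)
$h{\left(o \right)} = 19$ ($h{\left(o \right)} = -3 + \left(20 + 2\right) 1 = -3 + 22 \cdot 1 = -3 + 22 = 19$)
$l{\left(r,R \right)} = -82 - r$ ($l{\left(r,R \right)} = 4 - \left(\left(32 + 54\right) + r\right) = 4 - \left(86 + r\right) = -82 - r$)
$34 h{\left(-7 \right)} + l{\left(P,-210 \right)} = 34 \cdot 19 - 82 = 646 + \left(-82 + 0\right) = 646 - 82 = 564$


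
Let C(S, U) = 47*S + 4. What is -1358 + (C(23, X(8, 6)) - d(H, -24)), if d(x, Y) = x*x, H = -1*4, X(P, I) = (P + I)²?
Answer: -289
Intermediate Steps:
X(P, I) = (I + P)²
H = -4
d(x, Y) = x²
C(S, U) = 4 + 47*S
-1358 + (C(23, X(8, 6)) - d(H, -24)) = -1358 + ((4 + 47*23) - 1*(-4)²) = -1358 + ((4 + 1081) - 1*16) = -1358 + (1085 - 16) = -1358 + 1069 = -289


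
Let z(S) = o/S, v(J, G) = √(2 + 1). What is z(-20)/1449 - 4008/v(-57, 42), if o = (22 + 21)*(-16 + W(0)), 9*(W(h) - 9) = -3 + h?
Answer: 473/43470 - 1336*√3 ≈ -2314.0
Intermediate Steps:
v(J, G) = √3
W(h) = 26/3 + h/9 (W(h) = 9 + (-3 + h)/9 = 9 + (-⅓ + h/9) = 26/3 + h/9)
o = -946/3 (o = (22 + 21)*(-16 + (26/3 + (⅑)*0)) = 43*(-16 + (26/3 + 0)) = 43*(-16 + 26/3) = 43*(-22/3) = -946/3 ≈ -315.33)
z(S) = -946/(3*S)
z(-20)/1449 - 4008/v(-57, 42) = -946/3/(-20)/1449 - 4008*√3/3 = -946/3*(-1/20)*(1/1449) - 1336*√3 = (473/30)*(1/1449) - 1336*√3 = 473/43470 - 1336*√3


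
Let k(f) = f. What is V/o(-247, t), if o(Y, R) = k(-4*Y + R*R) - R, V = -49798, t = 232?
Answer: -24899/27290 ≈ -0.91239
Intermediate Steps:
o(Y, R) = R**2 - R - 4*Y (o(Y, R) = (-4*Y + R*R) - R = (-4*Y + R**2) - R = (R**2 - 4*Y) - R = R**2 - R - 4*Y)
V/o(-247, t) = -49798/(232**2 - 1*232 - 4*(-247)) = -49798/(53824 - 232 + 988) = -49798/54580 = -49798*1/54580 = -24899/27290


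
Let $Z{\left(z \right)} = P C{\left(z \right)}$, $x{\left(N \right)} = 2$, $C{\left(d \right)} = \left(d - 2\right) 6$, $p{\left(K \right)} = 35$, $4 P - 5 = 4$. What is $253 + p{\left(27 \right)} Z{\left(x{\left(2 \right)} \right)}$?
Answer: $253$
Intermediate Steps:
$P = \frac{9}{4}$ ($P = \frac{5}{4} + \frac{1}{4} \cdot 4 = \frac{5}{4} + 1 = \frac{9}{4} \approx 2.25$)
$C{\left(d \right)} = -12 + 6 d$ ($C{\left(d \right)} = \left(-2 + d\right) 6 = -12 + 6 d$)
$Z{\left(z \right)} = -27 + \frac{27 z}{2}$ ($Z{\left(z \right)} = \frac{9 \left(-12 + 6 z\right)}{4} = -27 + \frac{27 z}{2}$)
$253 + p{\left(27 \right)} Z{\left(x{\left(2 \right)} \right)} = 253 + 35 \left(-27 + \frac{27}{2} \cdot 2\right) = 253 + 35 \left(-27 + 27\right) = 253 + 35 \cdot 0 = 253 + 0 = 253$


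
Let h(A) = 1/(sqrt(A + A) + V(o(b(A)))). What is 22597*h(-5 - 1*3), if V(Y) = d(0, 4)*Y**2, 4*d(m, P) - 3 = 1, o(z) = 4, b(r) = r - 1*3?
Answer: 22597/17 - 22597*I/68 ≈ 1329.2 - 332.31*I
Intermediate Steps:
b(r) = -3 + r (b(r) = r - 3 = -3 + r)
d(m, P) = 1 (d(m, P) = 3/4 + (1/4)*1 = 3/4 + 1/4 = 1)
V(Y) = Y**2 (V(Y) = 1*Y**2 = Y**2)
h(A) = 1/(16 + sqrt(2)*sqrt(A)) (h(A) = 1/(sqrt(A + A) + 4**2) = 1/(sqrt(2*A) + 16) = 1/(sqrt(2)*sqrt(A) + 16) = 1/(16 + sqrt(2)*sqrt(A)))
22597*h(-5 - 1*3) = 22597/(16 + sqrt(2)*sqrt(-5 - 1*3)) = 22597/(16 + sqrt(2)*sqrt(-5 - 3)) = 22597/(16 + sqrt(2)*sqrt(-8)) = 22597/(16 + sqrt(2)*(2*I*sqrt(2))) = 22597/(16 + 4*I) = 22597*((16 - 4*I)/272) = 22597*(16 - 4*I)/272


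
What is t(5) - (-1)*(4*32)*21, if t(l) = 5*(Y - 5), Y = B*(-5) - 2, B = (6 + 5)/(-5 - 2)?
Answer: 18846/7 ≈ 2692.3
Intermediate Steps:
B = -11/7 (B = 11/(-7) = 11*(-⅐) = -11/7 ≈ -1.5714)
Y = 41/7 (Y = -11/7*(-5) - 2 = 55/7 - 2 = 41/7 ≈ 5.8571)
t(l) = 30/7 (t(l) = 5*(41/7 - 5) = 5*(6/7) = 30/7)
t(5) - (-1)*(4*32)*21 = 30/7 - (-1)*(4*32)*21 = 30/7 - (-1)*128*21 = 30/7 - (-1)*2688 = 30/7 - 1*(-2688) = 30/7 + 2688 = 18846/7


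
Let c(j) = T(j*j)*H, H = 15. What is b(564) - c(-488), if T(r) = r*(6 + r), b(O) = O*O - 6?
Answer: -850709585910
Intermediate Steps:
b(O) = -6 + O² (b(O) = O² - 6 = -6 + O²)
c(j) = 15*j²*(6 + j²) (c(j) = ((j*j)*(6 + j*j))*15 = (j²*(6 + j²))*15 = 15*j²*(6 + j²))
b(564) - c(-488) = (-6 + 564²) - 15*(-488)²*(6 + (-488)²) = (-6 + 318096) - 15*238144*(6 + 238144) = 318090 - 15*238144*238150 = 318090 - 1*850709904000 = 318090 - 850709904000 = -850709585910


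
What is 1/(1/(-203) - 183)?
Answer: -203/37150 ≈ -0.0054643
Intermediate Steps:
1/(1/(-203) - 183) = 1/(-1/203 - 183) = 1/(-37150/203) = -203/37150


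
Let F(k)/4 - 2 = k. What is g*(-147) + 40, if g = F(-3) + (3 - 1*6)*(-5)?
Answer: -1577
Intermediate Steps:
F(k) = 8 + 4*k
g = 11 (g = (8 + 4*(-3)) + (3 - 1*6)*(-5) = (8 - 12) + (3 - 6)*(-5) = -4 - 3*(-5) = -4 + 15 = 11)
g*(-147) + 40 = 11*(-147) + 40 = -1617 + 40 = -1577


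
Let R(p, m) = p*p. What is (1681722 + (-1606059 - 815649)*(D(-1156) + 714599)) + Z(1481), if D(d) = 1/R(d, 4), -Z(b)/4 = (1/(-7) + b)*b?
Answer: -4047060315193863005/2338588 ≈ -1.7306e+12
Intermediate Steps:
R(p, m) = p²
Z(b) = -4*b*(-⅐ + b) (Z(b) = -4*(1/(-7) + b)*b = -4*(-⅐ + b)*b = -4*b*(-⅐ + b))
D(d) = d⁻² (D(d) = 1/(d²) = d⁻²)
(1681722 + (-1606059 - 815649)*(D(-1156) + 714599)) + Z(1481) = (1681722 + (-1606059 - 815649)*((-1156)⁻² + 714599)) + (4/7)*1481*(1 - 7*1481) = (1681722 - 2421708*(1/1336336 + 714599)) + (4/7)*1481*(1 - 10367) = (1681722 - 2421708*954944369265/1336336) + (4/7)*1481*(-10366) = (1681722 - 578149104651001155/334084) - 61408184/7 = -578148542814588507/334084 - 61408184/7 = -4047060315193863005/2338588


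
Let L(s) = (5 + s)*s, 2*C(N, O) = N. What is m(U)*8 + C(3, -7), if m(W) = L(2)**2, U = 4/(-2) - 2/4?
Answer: 3139/2 ≈ 1569.5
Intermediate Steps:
C(N, O) = N/2
L(s) = s*(5 + s)
U = -5/2 (U = 4*(-1/2) - 2*1/4 = -2 - 1/2 = -5/2 ≈ -2.5000)
m(W) = 196 (m(W) = (2*(5 + 2))**2 = (2*7)**2 = 14**2 = 196)
m(U)*8 + C(3, -7) = 196*8 + (1/2)*3 = 1568 + 3/2 = 3139/2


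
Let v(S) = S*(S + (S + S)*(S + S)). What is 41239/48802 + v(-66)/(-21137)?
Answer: 56780606399/1031527874 ≈ 55.045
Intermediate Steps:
v(S) = S*(S + 4*S**2) (v(S) = S*(S + (2*S)*(2*S)) = S*(S + 4*S**2))
41239/48802 + v(-66)/(-21137) = 41239/48802 + ((-66)**2*(1 + 4*(-66)))/(-21137) = 41239*(1/48802) + (4356*(1 - 264))*(-1/21137) = 41239/48802 + (4356*(-263))*(-1/21137) = 41239/48802 - 1145628*(-1/21137) = 41239/48802 + 1145628/21137 = 56780606399/1031527874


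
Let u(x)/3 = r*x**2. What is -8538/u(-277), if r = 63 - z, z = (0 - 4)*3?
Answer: -2846/5754675 ≈ -0.00049455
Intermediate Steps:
z = -12 (z = -4*3 = -12)
r = 75 (r = 63 - 1*(-12) = 63 + 12 = 75)
u(x) = 225*x**2 (u(x) = 3*(75*x**2) = 225*x**2)
-8538/u(-277) = -8538/(225*(-277)**2) = -8538/(225*76729) = -8538/17264025 = -8538*1/17264025 = -2846/5754675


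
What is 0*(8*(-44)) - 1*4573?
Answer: -4573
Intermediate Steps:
0*(8*(-44)) - 1*4573 = 0*(-352) - 4573 = 0 - 4573 = -4573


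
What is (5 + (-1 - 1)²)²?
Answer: 81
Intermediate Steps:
(5 + (-1 - 1)²)² = (5 + (-2)²)² = (5 + 4)² = 9² = 81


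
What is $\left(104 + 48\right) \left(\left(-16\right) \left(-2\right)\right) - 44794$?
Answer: $-39930$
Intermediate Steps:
$\left(104 + 48\right) \left(\left(-16\right) \left(-2\right)\right) - 44794 = 152 \cdot 32 - 44794 = 4864 - 44794 = -39930$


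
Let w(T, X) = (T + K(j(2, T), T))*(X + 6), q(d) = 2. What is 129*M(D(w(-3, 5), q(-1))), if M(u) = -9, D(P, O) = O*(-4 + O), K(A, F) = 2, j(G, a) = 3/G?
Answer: -1161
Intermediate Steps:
w(T, X) = (2 + T)*(6 + X) (w(T, X) = (T + 2)*(X + 6) = (2 + T)*(6 + X))
129*M(D(w(-3, 5), q(-1))) = 129*(-9) = -1161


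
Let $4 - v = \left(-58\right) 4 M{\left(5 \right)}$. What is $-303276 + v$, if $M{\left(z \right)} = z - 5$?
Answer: $-303272$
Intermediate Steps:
$M{\left(z \right)} = -5 + z$
$v = 4$ ($v = 4 - \left(-58\right) 4 \left(-5 + 5\right) = 4 - \left(-232\right) 0 = 4 - 0 = 4 + 0 = 4$)
$-303276 + v = -303276 + 4 = -303272$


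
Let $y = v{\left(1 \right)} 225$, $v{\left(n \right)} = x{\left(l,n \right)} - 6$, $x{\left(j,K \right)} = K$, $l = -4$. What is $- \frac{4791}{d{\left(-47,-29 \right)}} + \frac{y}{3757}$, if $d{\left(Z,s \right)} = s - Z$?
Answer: $- \frac{6006679}{22542} \approx -266.47$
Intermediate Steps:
$v{\left(n \right)} = -6 + n$ ($v{\left(n \right)} = n - 6 = -6 + n$)
$y = -1125$ ($y = \left(-6 + 1\right) 225 = \left(-5\right) 225 = -1125$)
$- \frac{4791}{d{\left(-47,-29 \right)}} + \frac{y}{3757} = - \frac{4791}{-29 - -47} - \frac{1125}{3757} = - \frac{4791}{-29 + 47} - \frac{1125}{3757} = - \frac{4791}{18} - \frac{1125}{3757} = \left(-4791\right) \frac{1}{18} - \frac{1125}{3757} = - \frac{1597}{6} - \frac{1125}{3757} = - \frac{6006679}{22542}$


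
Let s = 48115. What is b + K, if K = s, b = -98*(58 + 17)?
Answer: 40765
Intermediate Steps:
b = -7350 (b = -98*75 = -7350)
K = 48115
b + K = -7350 + 48115 = 40765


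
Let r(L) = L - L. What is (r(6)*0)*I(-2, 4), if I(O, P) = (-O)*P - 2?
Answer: 0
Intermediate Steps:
I(O, P) = -2 - O*P (I(O, P) = -O*P - 2 = -2 - O*P)
r(L) = 0
(r(6)*0)*I(-2, 4) = (0*0)*(-2 - 1*(-2)*4) = 0*(-2 + 8) = 0*6 = 0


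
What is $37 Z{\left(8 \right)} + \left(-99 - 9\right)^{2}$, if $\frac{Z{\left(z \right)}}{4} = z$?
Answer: $12848$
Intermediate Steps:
$Z{\left(z \right)} = 4 z$
$37 Z{\left(8 \right)} + \left(-99 - 9\right)^{2} = 37 \cdot 4 \cdot 8 + \left(-99 - 9\right)^{2} = 37 \cdot 32 + \left(-108\right)^{2} = 1184 + 11664 = 12848$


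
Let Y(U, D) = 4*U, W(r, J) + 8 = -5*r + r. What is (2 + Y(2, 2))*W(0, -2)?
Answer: -80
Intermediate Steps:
W(r, J) = -8 - 4*r (W(r, J) = -8 + (-5*r + r) = -8 - 4*r)
(2 + Y(2, 2))*W(0, -2) = (2 + 4*2)*(-8 - 4*0) = (2 + 8)*(-8 + 0) = 10*(-8) = -80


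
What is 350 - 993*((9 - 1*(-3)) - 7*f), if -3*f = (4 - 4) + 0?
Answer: -11566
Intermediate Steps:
f = 0 (f = -((4 - 4) + 0)/3 = -(0 + 0)/3 = -1/3*0 = 0)
350 - 993*((9 - 1*(-3)) - 7*f) = 350 - 993*((9 - 1*(-3)) - 7*0) = 350 - 993*((9 + 3) + 0) = 350 - 993*(12 + 0) = 350 - 993*12 = 350 - 11916 = -11566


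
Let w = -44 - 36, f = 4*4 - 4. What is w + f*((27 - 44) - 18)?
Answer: -500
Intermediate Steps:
f = 12 (f = 16 - 4 = 12)
w = -80
w + f*((27 - 44) - 18) = -80 + 12*((27 - 44) - 18) = -80 + 12*(-17 - 18) = -80 + 12*(-35) = -80 - 420 = -500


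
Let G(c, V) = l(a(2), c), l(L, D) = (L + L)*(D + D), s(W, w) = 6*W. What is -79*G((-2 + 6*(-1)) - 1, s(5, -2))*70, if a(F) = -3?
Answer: -597240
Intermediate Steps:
l(L, D) = 4*D*L (l(L, D) = (2*L)*(2*D) = 4*D*L)
G(c, V) = -12*c (G(c, V) = 4*c*(-3) = -12*c)
-79*G((-2 + 6*(-1)) - 1, s(5, -2))*70 = -(-948)*((-2 + 6*(-1)) - 1)*70 = -(-948)*((-2 - 6) - 1)*70 = -(-948)*(-8 - 1)*70 = -(-948)*(-9)*70 = -79*108*70 = -8532*70 = -597240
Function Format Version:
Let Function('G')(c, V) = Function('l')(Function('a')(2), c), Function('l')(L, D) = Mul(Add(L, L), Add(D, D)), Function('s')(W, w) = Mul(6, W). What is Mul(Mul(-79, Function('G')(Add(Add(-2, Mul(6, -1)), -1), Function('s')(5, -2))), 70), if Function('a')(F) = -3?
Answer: -597240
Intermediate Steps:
Function('l')(L, D) = Mul(4, D, L) (Function('l')(L, D) = Mul(Mul(2, L), Mul(2, D)) = Mul(4, D, L))
Function('G')(c, V) = Mul(-12, c) (Function('G')(c, V) = Mul(4, c, -3) = Mul(-12, c))
Mul(Mul(-79, Function('G')(Add(Add(-2, Mul(6, -1)), -1), Function('s')(5, -2))), 70) = Mul(Mul(-79, Mul(-12, Add(Add(-2, Mul(6, -1)), -1))), 70) = Mul(Mul(-79, Mul(-12, Add(Add(-2, -6), -1))), 70) = Mul(Mul(-79, Mul(-12, Add(-8, -1))), 70) = Mul(Mul(-79, Mul(-12, -9)), 70) = Mul(Mul(-79, 108), 70) = Mul(-8532, 70) = -597240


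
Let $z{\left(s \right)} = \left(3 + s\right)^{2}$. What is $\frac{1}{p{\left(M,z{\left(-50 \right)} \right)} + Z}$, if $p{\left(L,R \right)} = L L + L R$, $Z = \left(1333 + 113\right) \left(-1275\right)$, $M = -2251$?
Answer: $- \frac{1}{1749108} \approx -5.7172 \cdot 10^{-7}$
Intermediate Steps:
$Z = -1843650$ ($Z = 1446 \left(-1275\right) = -1843650$)
$p{\left(L,R \right)} = L^{2} + L R$
$\frac{1}{p{\left(M,z{\left(-50 \right)} \right)} + Z} = \frac{1}{- 2251 \left(-2251 + \left(3 - 50\right)^{2}\right) - 1843650} = \frac{1}{- 2251 \left(-2251 + \left(-47\right)^{2}\right) - 1843650} = \frac{1}{- 2251 \left(-2251 + 2209\right) - 1843650} = \frac{1}{\left(-2251\right) \left(-42\right) - 1843650} = \frac{1}{94542 - 1843650} = \frac{1}{-1749108} = - \frac{1}{1749108}$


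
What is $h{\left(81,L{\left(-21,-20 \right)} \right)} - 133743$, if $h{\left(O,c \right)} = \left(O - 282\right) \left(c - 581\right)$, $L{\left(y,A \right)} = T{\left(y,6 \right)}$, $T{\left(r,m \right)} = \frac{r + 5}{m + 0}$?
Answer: $-16426$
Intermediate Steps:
$T{\left(r,m \right)} = \frac{5 + r}{m}$
$L{\left(y,A \right)} = \frac{5}{6} + \frac{y}{6}$ ($L{\left(y,A \right)} = \frac{5 + y}{6} = \frac{5}{6} + \frac{y}{6}$)
$h{\left(O,c \right)} = \left(-581 + c\right) \left(-282 + O\right)$ ($h{\left(O,c \right)} = \left(-282 + O\right) \left(-581 + c\right) = \left(-581 + c\right) \left(-282 + O\right)$)
$h{\left(81,L{\left(-21,-20 \right)} \right)} - 133743 = \left(163842 - 47061 - 282 \left(\frac{5}{6} + \frac{1}{6} \left(-21\right)\right) + 81 \left(\frac{5}{6} + \frac{1}{6} \left(-21\right)\right)\right) - 133743 = \left(163842 - 47061 - 282 \left(\frac{5}{6} - \frac{7}{2}\right) + 81 \left(\frac{5}{6} - \frac{7}{2}\right)\right) - 133743 = \left(163842 - 47061 - -752 + 81 \left(- \frac{8}{3}\right)\right) - 133743 = \left(163842 - 47061 + 752 - 216\right) - 133743 = 117317 - 133743 = -16426$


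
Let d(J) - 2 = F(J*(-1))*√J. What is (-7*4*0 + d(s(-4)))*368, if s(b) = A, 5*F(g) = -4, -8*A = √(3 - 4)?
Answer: 3312/5 + 368*I/5 ≈ 662.4 + 73.6*I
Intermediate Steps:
A = -I/8 (A = -√(3 - 4)/8 = -I/8 ≈ -0.125*I)
F(g) = -⅘ (F(g) = (⅕)*(-4) = -⅘)
s(b) = -I/8
d(J) = 2 - 4*√J/5
(-7*4*0 + d(s(-4)))*368 = (-7*4*0 + (2 - 4*(1 - I)/4/5))*368 = (-28*0 + (2 - (1 - I)/5))*368 = (0 + (2 - (1 - I)/5))*368 = (2 - (1 - I)/5)*368 = 736 - 368*(1 - I)/5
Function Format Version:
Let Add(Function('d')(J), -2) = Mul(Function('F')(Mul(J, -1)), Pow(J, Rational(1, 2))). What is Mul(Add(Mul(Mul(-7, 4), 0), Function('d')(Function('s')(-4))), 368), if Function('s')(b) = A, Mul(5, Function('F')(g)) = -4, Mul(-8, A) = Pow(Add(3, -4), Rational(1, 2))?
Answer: Add(Rational(3312, 5), Mul(Rational(368, 5), I)) ≈ Add(662.40, Mul(73.600, I))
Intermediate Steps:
A = Mul(Rational(-1, 8), I) (A = Mul(Rational(-1, 8), Pow(Add(3, -4), Rational(1, 2))) = Mul(Rational(-1, 8), Pow(-1, Rational(1, 2))) = Mul(Rational(-1, 8), I) ≈ Mul(-0.12500, I))
Function('F')(g) = Rational(-4, 5) (Function('F')(g) = Mul(Rational(1, 5), -4) = Rational(-4, 5))
Function('s')(b) = Mul(Rational(-1, 8), I)
Function('d')(J) = Add(2, Mul(Rational(-4, 5), Pow(J, Rational(1, 2))))
Mul(Add(Mul(Mul(-7, 4), 0), Function('d')(Function('s')(-4))), 368) = Mul(Add(Mul(Mul(-7, 4), 0), Add(2, Mul(Rational(-4, 5), Pow(Mul(Rational(-1, 8), I), Rational(1, 2))))), 368) = Mul(Add(Mul(-28, 0), Add(2, Mul(Rational(-4, 5), Mul(Rational(1, 4), Add(1, Mul(-1, I)))))), 368) = Mul(Add(0, Add(2, Mul(Rational(-1, 5), Add(1, Mul(-1, I))))), 368) = Mul(Add(2, Mul(Rational(-1, 5), Add(1, Mul(-1, I)))), 368) = Add(736, Mul(Rational(-368, 5), Add(1, Mul(-1, I))))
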